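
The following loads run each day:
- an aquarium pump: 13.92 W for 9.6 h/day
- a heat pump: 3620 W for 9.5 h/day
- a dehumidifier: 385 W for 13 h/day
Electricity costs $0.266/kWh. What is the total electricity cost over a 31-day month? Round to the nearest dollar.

aquarium pump: 13.92 W × 9.6 h × 31 d = 4,143 Wh = 4.143 kWh
heat pump: 3620 W × 9.5 h × 31 d = 1,066,090 Wh = 1,066 kWh
dehumidifier: 385 W × 13 h × 31 d = 155,155 Wh = 155.2 kWh
Total energy = 4.143 + 1,066 + 155.2 = 1,225 kWh
Cost = 1,225 kWh × $0.266 = $325.95 ≈ $326

$326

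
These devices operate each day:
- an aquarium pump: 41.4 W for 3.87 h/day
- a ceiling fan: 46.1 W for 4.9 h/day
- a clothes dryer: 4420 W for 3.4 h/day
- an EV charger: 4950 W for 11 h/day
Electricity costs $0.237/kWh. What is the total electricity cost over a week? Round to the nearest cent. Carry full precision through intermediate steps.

$115.90

aquarium pump: 41.4 W × 3.87 h × 7 d = 1,122 Wh = 1.122 kWh
ceiling fan: 46.1 W × 4.9 h × 7 d = 1,581 Wh = 1.581 kWh
clothes dryer: 4420 W × 3.4 h × 7 d = 105,196 Wh = 105.2 kWh
EV charger: 4950 W × 11 h × 7 d = 381,150 Wh = 381.1 kWh
Total energy = 1.122 + 1.581 + 105.2 + 381.1 = 489 kWh
Cost = 489 kWh × $0.237 = $115.90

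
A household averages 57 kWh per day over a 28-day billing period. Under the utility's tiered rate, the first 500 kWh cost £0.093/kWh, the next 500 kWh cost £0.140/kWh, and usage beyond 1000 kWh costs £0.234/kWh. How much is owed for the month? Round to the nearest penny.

Usage = 57 kWh/day × 28 days = 1596 kWh
First 500 kWh × £0.093 = £46.50
Next 500 kWh × £0.140 = £70.00
Remaining 596 kWh × £0.234 = £139.46
Total = £255.96

£255.96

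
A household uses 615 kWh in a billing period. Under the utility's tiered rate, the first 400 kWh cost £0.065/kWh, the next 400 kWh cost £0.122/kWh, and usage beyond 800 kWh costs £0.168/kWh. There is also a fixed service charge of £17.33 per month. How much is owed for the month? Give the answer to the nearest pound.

£70

First 400 kWh × £0.065 = £26.00
Next 215 kWh × £0.122 = £26.23
Remaining tier: 0 kWh (not reached)
Energy charge = £52.23; + service £17.33 = £69.56 ≈ £70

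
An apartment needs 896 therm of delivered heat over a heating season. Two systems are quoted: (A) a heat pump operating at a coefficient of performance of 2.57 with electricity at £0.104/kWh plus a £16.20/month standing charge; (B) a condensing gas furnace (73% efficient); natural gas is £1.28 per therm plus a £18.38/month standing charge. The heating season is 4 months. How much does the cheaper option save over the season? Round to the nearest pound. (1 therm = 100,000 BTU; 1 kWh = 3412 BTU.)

£517

Heat load = 896 therm × 100,000 = 89,600,000 BTU
Gas: input = 89,600,000 / 0.73 = 122,739,726 BTU = 1,227 therm → 1,227 × £1.28 = £1,571.07; + 4 × £18.38 standing = £1,644.59
Heat pump: 89,600,000 BTU / 3412 = 26,260 kWh heat; / 2.57 = 10,220 kWh in → × £0.104 = £1,062.67; + 4 × £16.20 standing = £1,127.47
Difference = |£1,644.59 − £1,127.47| = £517.12 ≈ £517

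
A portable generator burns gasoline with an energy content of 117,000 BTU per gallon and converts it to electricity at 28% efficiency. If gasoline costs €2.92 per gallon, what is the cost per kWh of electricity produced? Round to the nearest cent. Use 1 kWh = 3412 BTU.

Electrical output per gallon = 117,000 BTU × 0.28 / 3412 BTU/kWh = 9.601 kWh
Cost per kWh = €2.92 / 9.601 kWh = €0.304

€0.30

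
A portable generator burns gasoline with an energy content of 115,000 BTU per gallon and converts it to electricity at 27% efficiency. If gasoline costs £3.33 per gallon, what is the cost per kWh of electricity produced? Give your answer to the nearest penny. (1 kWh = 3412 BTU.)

£0.37

Electrical output per gallon = 115,000 BTU × 0.27 / 3412 BTU/kWh = 9.1 kWh
Cost per kWh = £3.33 / 9.1 kWh = £0.366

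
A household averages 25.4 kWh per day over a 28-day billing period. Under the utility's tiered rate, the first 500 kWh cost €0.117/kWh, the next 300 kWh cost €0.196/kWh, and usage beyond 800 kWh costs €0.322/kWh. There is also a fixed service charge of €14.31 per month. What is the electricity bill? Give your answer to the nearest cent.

Usage = 25.4 kWh/day × 28 days = 711.2 kWh
First 500 kWh × €0.117 = €58.50
Next 211.2 kWh × €0.196 = €41.40
Remaining tier: 0 kWh (not reached)
Energy charge = €99.90; + service €14.31 = €114.21

€114.21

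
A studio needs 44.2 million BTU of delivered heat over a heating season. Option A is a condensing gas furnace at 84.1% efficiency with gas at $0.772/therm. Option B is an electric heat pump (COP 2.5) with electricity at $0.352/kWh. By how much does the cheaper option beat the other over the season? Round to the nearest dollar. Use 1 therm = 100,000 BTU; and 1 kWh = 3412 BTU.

$1418

Heat load = 44.2 × 10⁶ BTU = 44,200,000 BTU
Gas: input = 44,200,000 / 0.841 = 52,556,480 BTU = 525.6 therm → 525.6 × $0.772 = $405.74
Heat pump: 44,200,000 BTU / 3412 = 12,950 kWh heat; / 2.5 = 5,182 kWh in → × $0.352 = $1,823.96
Difference = |$405.74 − $1,823.96| = $1,418.23 ≈ $1418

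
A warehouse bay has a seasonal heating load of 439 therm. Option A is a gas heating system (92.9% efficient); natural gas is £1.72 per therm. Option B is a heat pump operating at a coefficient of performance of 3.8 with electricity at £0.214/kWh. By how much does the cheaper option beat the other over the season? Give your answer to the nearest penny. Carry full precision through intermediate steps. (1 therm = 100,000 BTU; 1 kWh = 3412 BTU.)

£88.21

Heat load = 439 therm × 100,000 = 43,900,000 BTU
Gas: input = 43,900,000 / 0.929 = 47,255,113 BTU = 472.6 therm → 472.6 × £1.72 = £812.79
Heat pump: 43,900,000 BTU / 3412 = 12,870 kWh heat; / 3.8 = 3,386 kWh in → × £0.214 = £724.58
Difference = |£812.79 − £724.58| = £88.21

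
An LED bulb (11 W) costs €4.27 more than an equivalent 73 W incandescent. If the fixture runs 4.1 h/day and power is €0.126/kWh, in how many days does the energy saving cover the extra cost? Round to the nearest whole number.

Power saved = 73 − 11 = 62 W
Daily energy saved = 62 W × 4.1 h = 254.2 Wh = 0.2542 kWh
Daily savings = 0.2542 × €0.126 = €0.0320
Payback = €4.27 / €0.0320 per day = 133.3 days

133 days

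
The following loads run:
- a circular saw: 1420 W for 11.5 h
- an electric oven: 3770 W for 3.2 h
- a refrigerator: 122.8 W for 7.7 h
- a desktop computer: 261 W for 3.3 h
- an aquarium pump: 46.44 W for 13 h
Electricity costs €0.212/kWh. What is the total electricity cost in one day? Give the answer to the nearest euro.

circular saw: 1420 W × 11.5 h = 16,330 Wh = 16.33 kWh
electric oven: 3770 W × 3.2 h = 12,064 Wh = 12.06 kWh
refrigerator: 122.8 W × 7.7 h = 946 Wh = 0.9456 kWh
desktop computer: 261 W × 3.3 h = 861 Wh = 0.8613 kWh
aquarium pump: 46.44 W × 13 h = 604 Wh = 0.6037 kWh
Total energy = 16.33 + 12.06 + 0.9456 + 0.8613 + 0.6037 = 30.8 kWh
Cost = 30.8 kWh × €0.212 = €6.53 ≈ €7

€7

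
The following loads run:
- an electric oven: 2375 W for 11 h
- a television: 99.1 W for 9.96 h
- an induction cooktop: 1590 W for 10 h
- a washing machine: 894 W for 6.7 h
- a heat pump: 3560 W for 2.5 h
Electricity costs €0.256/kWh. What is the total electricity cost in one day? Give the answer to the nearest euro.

electric oven: 2375 W × 11 h = 26,125 Wh = 26.12 kWh
television: 99.1 W × 9.96 h = 987 Wh = 0.987 kWh
induction cooktop: 1590 W × 10 h = 15,900 Wh = 15.9 kWh
washing machine: 894 W × 6.7 h = 5,990 Wh = 5.99 kWh
heat pump: 3560 W × 2.5 h = 8,900 Wh = 8.9 kWh
Total energy = 26.12 + 0.987 + 15.9 + 5.99 + 8.9 = 57.9 kWh
Cost = 57.9 kWh × €0.256 = €14.82 ≈ €15

€15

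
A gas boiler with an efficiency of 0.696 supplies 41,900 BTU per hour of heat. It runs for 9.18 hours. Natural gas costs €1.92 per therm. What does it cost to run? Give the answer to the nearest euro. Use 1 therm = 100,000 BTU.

€11

Heat delivered = 41,900 BTU/h × 9.18 h = 384,642 BTU
Gas input = 384,642 / 0.696 = 552,647 BTU
= 552,647 / 100,000 = 5.526 therm
Cost = 5.526 × €1.92/therm = €10.61 ≈ €11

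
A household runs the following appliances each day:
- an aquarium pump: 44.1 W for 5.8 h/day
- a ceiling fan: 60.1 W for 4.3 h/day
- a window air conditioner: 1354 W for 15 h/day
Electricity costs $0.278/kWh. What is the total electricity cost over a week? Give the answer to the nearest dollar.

$41

aquarium pump: 44.1 W × 5.8 h × 7 d = 1,790 Wh = 1.79 kWh
ceiling fan: 60.1 W × 4.3 h × 7 d = 1,809 Wh = 1.809 kWh
window air conditioner: 1354 W × 15 h × 7 d = 142,170 Wh = 142.2 kWh
Total energy = 1.79 + 1.809 + 142.2 = 145.8 kWh
Cost = 145.8 kWh × $0.278 = $40.52 ≈ $41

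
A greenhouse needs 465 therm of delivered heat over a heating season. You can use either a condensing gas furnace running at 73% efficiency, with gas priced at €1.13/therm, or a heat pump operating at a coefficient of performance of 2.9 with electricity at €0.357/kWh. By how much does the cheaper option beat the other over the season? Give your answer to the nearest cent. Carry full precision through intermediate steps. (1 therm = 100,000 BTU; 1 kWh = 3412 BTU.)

€957.90

Heat load = 465 therm × 100,000 = 46,500,000 BTU
Gas: input = 46,500,000 / 0.730 = 63,698,630 BTU = 637 therm → 637 × €1.13 = €719.79
Heat pump: 46,500,000 BTU / 3412 = 13,630 kWh heat; / 2.9 = 4,699 kWh in → × €0.357 = €1,677.70
Difference = |€719.79 − €1,677.70| = €957.90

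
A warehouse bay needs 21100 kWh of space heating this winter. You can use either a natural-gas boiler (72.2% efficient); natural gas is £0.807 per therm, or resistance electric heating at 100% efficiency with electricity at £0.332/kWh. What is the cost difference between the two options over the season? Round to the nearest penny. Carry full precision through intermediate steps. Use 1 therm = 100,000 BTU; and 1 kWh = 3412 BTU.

£6200.51

Heat load = 21100 kWh × 3412 = 71,993,200 BTU
Gas: input = 71,993,200 / 0.722 = 99,713,573 BTU = 997.1 therm → 997.1 × £0.807 = £804.69
Electric: 71,993,200 BTU / 3412 = 21,100 kWh → × £0.332 = £7,005.20
Difference = |£804.69 − £7,005.20| = £6,200.51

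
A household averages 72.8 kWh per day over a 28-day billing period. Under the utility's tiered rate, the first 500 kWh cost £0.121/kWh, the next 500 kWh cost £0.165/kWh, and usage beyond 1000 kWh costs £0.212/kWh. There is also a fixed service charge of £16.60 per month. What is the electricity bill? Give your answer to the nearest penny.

£379.74

Usage = 72.8 kWh/day × 28 days = 2038.4 kWh
First 500 kWh × £0.121 = £60.50
Next 500 kWh × £0.165 = £82.50
Remaining 1038.4 kWh × £0.212 = £220.14
Energy charge = £363.14; + service £16.60 = £379.74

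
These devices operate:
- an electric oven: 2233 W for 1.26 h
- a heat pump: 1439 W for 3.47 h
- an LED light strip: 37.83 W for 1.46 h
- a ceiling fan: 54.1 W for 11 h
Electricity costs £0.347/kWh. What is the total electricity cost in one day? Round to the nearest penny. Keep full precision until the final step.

electric oven: 2233 W × 1.26 h = 2,814 Wh = 2.814 kWh
heat pump: 1439 W × 3.47 h = 4,993 Wh = 4.993 kWh
LED light strip: 37.83 W × 1.46 h = 55 Wh = 0.05523 kWh
ceiling fan: 54.1 W × 11 h = 595 Wh = 0.5951 kWh
Total energy = 2.814 + 4.993 + 0.05523 + 0.5951 = 8.457 kWh
Cost = 8.457 kWh × £0.347 = £2.93

£2.93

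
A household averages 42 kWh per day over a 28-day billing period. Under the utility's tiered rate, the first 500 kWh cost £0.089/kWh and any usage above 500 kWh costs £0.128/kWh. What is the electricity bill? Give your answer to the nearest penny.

Usage = 42 kWh/day × 28 days = 1176 kWh
First 500 kWh × £0.089 = £44.50
Remaining 676 kWh × £0.128 = £86.53
Total = £131.03

£131.03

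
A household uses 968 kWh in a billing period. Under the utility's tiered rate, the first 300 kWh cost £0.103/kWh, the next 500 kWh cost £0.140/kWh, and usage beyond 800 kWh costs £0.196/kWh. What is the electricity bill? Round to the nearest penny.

£133.83

First 300 kWh × £0.103 = £30.90
Next 500 kWh × £0.140 = £70.00
Remaining 168 kWh × £0.196 = £32.93
Total = £133.83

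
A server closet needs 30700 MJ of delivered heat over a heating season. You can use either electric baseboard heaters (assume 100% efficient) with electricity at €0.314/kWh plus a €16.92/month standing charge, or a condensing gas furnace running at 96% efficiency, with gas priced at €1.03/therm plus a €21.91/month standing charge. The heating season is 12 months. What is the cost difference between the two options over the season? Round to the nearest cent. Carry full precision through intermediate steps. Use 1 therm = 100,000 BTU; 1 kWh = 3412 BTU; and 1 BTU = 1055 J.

€2305.88

Heat load = 30700 MJ = 30,700,000,000 J / 1055 = 29,099,526 BTU
Gas: input = 29,099,526 / 0.96 = 30,312,006 BTU = 303.1 therm → 303.1 × €1.03 = €312.21; + 12 × €21.91 standing = €575.13
Electric: 29,099,526 BTU / 3412 = 8,529 kWh → × €0.314 = €2,677.98; + 12 × €16.92 standing = €2,881.02
Difference = |€575.13 − €2,881.02| = €2,305.88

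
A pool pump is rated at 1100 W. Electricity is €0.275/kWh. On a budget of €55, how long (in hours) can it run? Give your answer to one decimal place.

Energy budget = €55 / €0.275 per kWh = 200 kWh = 200,000 Wh
Runtime = 200,000 Wh / 1100 W = 181.8 h

181.8 h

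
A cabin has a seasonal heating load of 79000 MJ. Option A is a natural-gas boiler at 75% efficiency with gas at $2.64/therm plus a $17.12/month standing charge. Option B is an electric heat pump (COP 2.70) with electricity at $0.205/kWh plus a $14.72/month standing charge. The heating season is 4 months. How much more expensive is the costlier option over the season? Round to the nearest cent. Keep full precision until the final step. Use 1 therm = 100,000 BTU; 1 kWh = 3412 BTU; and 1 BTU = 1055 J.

$979.12

Heat load = 79000 MJ = 79,000,000,000 J / 1055 = 74,881,517 BTU
Gas: input = 74,881,517 / 0.75 = 99,842,022 BTU = 998.4 therm → 998.4 × $2.64 = $2,635.83; + 4 × $17.12 standing = $2,704.31
Heat pump: 74,881,517 BTU / 3412 = 21,950 kWh heat; / 2.70 = 8,128 kWh in → × $0.205 = $1,666.31; + 4 × $14.72 standing = $1,725.19
Difference = |$2,704.31 − $1,725.19| = $979.12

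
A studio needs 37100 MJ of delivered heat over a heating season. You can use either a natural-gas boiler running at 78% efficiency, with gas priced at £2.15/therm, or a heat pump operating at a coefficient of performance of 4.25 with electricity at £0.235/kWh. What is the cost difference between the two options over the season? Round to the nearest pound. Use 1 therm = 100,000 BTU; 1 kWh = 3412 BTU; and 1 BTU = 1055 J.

£399

Heat load = 37100 MJ = 37,100,000,000 J / 1055 = 35,165,877 BTU
Gas: input = 35,165,877 / 0.78 = 45,084,457 BTU = 450.8 therm → 450.8 × £2.15 = £969.32
Heat pump: 35,165,877 BTU / 3412 = 10,310 kWh heat; / 4.25 = 2,425 kWh in → × £0.235 = £569.89
Difference = |£969.32 − £569.89| = £399.43 ≈ £399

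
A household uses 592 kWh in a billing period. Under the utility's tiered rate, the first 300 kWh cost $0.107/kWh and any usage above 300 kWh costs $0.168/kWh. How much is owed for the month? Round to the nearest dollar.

First 300 kWh × $0.107 = $32.10
Remaining 292 kWh × $0.168 = $49.06
Total = $81.16 ≈ $81

$81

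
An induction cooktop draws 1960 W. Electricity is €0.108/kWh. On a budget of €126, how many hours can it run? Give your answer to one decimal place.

Energy budget = €126 / €0.108 per kWh = 1,167 kWh = 1,166,667 Wh
Runtime = 1,166,667 Wh / 1960 W = 595.2 h

595.2 h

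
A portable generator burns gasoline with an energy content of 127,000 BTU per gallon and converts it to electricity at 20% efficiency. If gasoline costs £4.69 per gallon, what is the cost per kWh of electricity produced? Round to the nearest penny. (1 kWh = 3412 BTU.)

£0.63

Electrical output per gallon = 127,000 BTU × 0.20 / 3412 BTU/kWh = 7.444 kWh
Cost per kWh = £4.69 / 7.444 kWh = £0.630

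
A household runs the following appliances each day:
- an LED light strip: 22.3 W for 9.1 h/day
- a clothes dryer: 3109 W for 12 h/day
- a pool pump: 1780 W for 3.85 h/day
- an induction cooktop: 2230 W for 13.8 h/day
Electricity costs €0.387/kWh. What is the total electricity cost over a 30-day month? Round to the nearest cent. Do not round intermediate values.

€872.35

LED light strip: 22.3 W × 9.1 h × 30 d = 6,088 Wh = 6.088 kWh
clothes dryer: 3109 W × 12 h × 30 d = 1,119,240 Wh = 1,119 kWh
pool pump: 1780 W × 3.85 h × 30 d = 205,590 Wh = 205.6 kWh
induction cooktop: 2230 W × 13.8 h × 30 d = 923,220 Wh = 923.2 kWh
Total energy = 6.088 + 1,119 + 205.6 + 923.2 = 2,254 kWh
Cost = 2,254 kWh × €0.387 = €872.35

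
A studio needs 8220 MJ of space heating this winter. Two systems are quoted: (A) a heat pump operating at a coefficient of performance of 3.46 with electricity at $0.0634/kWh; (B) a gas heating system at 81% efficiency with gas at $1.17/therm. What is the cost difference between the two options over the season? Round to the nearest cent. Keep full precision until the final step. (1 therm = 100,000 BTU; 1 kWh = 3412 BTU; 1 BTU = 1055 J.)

Heat load = 8220 MJ = 8,220,000,000 J / 1055 = 7,791,469 BTU
Gas: input = 7,791,469 / 0.81 = 9,619,098 BTU = 96.19 therm → 96.19 × $1.17 = $112.54
Heat pump: 7,791,469 BTU / 3412 = 2,284 kWh heat; / 3.46 = 660 kWh in → × $0.0634 = $41.84
Difference = |$112.54 − $41.84| = $70.70

$70.70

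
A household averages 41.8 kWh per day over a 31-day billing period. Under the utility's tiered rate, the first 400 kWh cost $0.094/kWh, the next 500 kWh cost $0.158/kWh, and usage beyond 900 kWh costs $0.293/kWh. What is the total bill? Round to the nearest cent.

$232.57

Usage = 41.8 kWh/day × 31 days = 1295.8 kWh
First 400 kWh × $0.094 = $37.60
Next 500 kWh × $0.158 = $79.00
Remaining 395.8 kWh × $0.293 = $115.97
Total = $232.57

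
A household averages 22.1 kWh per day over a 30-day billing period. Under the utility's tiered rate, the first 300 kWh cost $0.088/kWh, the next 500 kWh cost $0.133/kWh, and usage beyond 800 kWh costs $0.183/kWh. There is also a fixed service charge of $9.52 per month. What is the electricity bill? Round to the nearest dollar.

$84

Usage = 22.1 kWh/day × 30 days = 663 kWh
First 300 kWh × $0.088 = $26.40
Next 363 kWh × $0.133 = $48.28
Remaining tier: 0 kWh (not reached)
Energy charge = $74.68; + service $9.52 = $84.20 ≈ $84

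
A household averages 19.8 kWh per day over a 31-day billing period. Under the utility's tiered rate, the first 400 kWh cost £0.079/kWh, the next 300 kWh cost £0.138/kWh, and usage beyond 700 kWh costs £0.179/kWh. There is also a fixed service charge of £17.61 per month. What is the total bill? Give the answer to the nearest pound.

Usage = 19.8 kWh/day × 31 days = 613.8 kWh
First 400 kWh × £0.079 = £31.60
Next 213.8 kWh × £0.138 = £29.50
Remaining tier: 0 kWh (not reached)
Energy charge = £61.10; + service £17.61 = £78.71 ≈ £79

£79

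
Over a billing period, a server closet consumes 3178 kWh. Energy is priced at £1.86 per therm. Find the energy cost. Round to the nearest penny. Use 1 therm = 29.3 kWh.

3178 kWh × (0.03413 therm/kWh) = 108.5 therm
Cost = 108.5 therm × £1.86/therm = £201.74

£201.74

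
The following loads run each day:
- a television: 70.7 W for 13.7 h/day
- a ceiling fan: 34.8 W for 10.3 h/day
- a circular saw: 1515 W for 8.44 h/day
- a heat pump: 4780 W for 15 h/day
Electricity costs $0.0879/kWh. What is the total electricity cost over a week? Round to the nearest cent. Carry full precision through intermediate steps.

television: 70.7 W × 13.7 h × 7 d = 6,780 Wh = 6.78 kWh
ceiling fan: 34.8 W × 10.3 h × 7 d = 2,509 Wh = 2.509 kWh
circular saw: 1515 W × 8.44 h × 7 d = 89,506 Wh = 89.51 kWh
heat pump: 4780 W × 15 h × 7 d = 501,900 Wh = 501.9 kWh
Total energy = 6.78 + 2.509 + 89.51 + 501.9 = 600.7 kWh
Cost = 600.7 kWh × $0.0879 = $52.80

$52.80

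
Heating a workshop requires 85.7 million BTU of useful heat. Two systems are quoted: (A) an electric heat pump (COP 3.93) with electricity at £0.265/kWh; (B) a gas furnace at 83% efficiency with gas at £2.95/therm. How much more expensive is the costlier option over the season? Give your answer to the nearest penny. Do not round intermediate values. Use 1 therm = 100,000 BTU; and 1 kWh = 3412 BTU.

Heat load = 85.7 × 10⁶ BTU = 85,700,000 BTU
Gas: input = 85,700,000 / 0.83 = 103,253,012 BTU = 1,033 therm → 1,033 × £2.95 = £3,045.96
Heat pump: 85,700,000 BTU / 3412 = 25,120 kWh heat; / 3.93 = 6,391 kWh in → × £0.265 = £1,693.66
Difference = |£3,045.96 − £1,693.66| = £1,352.31

£1352.31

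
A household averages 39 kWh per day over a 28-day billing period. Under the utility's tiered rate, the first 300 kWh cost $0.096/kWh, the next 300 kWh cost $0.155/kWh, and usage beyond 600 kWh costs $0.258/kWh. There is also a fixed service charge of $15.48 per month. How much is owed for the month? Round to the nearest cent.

Usage = 39 kWh/day × 28 days = 1092 kWh
First 300 kWh × $0.096 = $28.80
Next 300 kWh × $0.155 = $46.50
Remaining 492 kWh × $0.258 = $126.94
Energy charge = $202.24; + service $15.48 = $217.72

$217.72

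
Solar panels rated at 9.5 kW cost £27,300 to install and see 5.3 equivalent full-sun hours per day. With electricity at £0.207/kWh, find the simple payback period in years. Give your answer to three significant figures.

7.18 years

Daily generation = 9.5 kW × 5.3 h = 50.35 kWh
Annual generation = 50.35 × 365 = 18378 kWh
Annual savings = 18378 × £0.207 = £3,804.19
Payback = £27,300 / £3,804.19 = 7.18 years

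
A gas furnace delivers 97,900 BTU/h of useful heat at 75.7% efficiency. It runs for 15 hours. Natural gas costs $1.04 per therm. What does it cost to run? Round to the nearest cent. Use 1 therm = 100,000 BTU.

$20.17

Heat delivered = 97,900 BTU/h × 15 h = 1,468,500 BTU
Gas input = 1,468,500 / 0.757 = 1,939,894 BTU
= 1,939,894 / 100,000 = 19.4 therm
Cost = 19.4 × $1.04/therm = $20.17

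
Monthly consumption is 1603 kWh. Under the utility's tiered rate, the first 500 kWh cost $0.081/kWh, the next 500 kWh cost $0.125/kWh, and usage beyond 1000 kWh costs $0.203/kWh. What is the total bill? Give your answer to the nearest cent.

First 500 kWh × $0.081 = $40.50
Next 500 kWh × $0.125 = $62.50
Remaining 603 kWh × $0.203 = $122.41
Total = $225.41

$225.41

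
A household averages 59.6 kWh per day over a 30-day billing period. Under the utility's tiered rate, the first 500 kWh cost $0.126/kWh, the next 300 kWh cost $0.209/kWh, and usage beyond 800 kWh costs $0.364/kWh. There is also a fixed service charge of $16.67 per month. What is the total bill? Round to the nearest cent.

$502.00

Usage = 59.6 kWh/day × 30 days = 1788 kWh
First 500 kWh × $0.126 = $63.00
Next 300 kWh × $0.209 = $62.70
Remaining 988 kWh × $0.364 = $359.63
Energy charge = $485.33; + service $16.67 = $502.00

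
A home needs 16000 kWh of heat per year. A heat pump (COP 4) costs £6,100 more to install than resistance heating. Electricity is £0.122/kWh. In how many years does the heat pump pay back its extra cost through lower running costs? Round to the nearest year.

4 years

Resistance: 16000 kWh × £0.122 = £1,952.00/yr
Heat pump: 16000 / 4 = 4000 kWh in → × £0.122 = £488.00/yr
Annual savings = £1,464.00
Payback = £6,100 / £1,464.00 = 4.17 years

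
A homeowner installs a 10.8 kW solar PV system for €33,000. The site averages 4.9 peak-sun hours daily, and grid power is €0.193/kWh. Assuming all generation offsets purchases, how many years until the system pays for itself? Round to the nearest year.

9 years

Daily generation = 10.8 kW × 4.9 h = 52.92 kWh
Annual generation = 52.92 × 365 = 19316 kWh
Annual savings = 19316 × €0.193 = €3,727.95
Payback = €33,000 / €3,727.95 = 8.85 years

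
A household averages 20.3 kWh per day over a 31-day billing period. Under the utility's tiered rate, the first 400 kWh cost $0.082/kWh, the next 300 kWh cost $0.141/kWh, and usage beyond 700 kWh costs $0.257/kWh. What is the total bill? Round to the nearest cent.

Usage = 20.3 kWh/day × 31 days = 629.3 kWh
First 400 kWh × $0.082 = $32.80
Next 229.3 kWh × $0.141 = $32.33
Remaining tier: 0 kWh (not reached)
Total = $65.13

$65.13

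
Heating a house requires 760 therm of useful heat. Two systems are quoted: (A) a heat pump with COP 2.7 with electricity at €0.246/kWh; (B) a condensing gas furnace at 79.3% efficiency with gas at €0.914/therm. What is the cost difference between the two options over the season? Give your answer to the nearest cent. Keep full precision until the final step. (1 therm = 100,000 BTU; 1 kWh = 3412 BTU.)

€1153.47

Heat load = 760 therm × 100,000 = 76,000,000 BTU
Gas: input = 76,000,000 / 0.793 = 95,838,588 BTU = 958.4 therm → 958.4 × €0.914 = €875.96
Heat pump: 76,000,000 BTU / 3412 = 22,270 kWh heat; / 2.7 = 8,250 kWh in → × €0.246 = €2,029.44
Difference = |€875.96 − €2,029.44| = €1,153.47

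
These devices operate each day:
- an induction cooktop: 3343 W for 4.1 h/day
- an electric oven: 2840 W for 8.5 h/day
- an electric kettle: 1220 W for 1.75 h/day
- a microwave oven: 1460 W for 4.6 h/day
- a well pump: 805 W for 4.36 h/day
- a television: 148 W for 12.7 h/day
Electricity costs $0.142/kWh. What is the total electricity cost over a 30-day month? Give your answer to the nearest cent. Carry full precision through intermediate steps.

induction cooktop: 3343 W × 4.1 h × 30 d = 411,189 Wh = 411.2 kWh
electric oven: 2840 W × 8.5 h × 30 d = 724,200 Wh = 724.2 kWh
electric kettle: 1220 W × 1.75 h × 30 d = 64,050 Wh = 64.05 kWh
microwave oven: 1460 W × 4.6 h × 30 d = 201,480 Wh = 201.5 kWh
well pump: 805 W × 4.36 h × 30 d = 105,294 Wh = 105.3 kWh
television: 148 W × 12.7 h × 30 d = 56,388 Wh = 56.39 kWh
Total energy = 411.2 + 724.2 + 64.05 + 201.5 + 105.3 + 56.39 = 1,563 kWh
Cost = 1,563 kWh × $0.142 = $221.89

$221.89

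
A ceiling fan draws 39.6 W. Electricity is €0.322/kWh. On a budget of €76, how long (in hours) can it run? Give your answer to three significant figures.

5960 h

Energy budget = €76 / €0.322 per kWh = 236 kWh = 236,025 Wh
Runtime = 236,025 Wh / 39.6 W = 5,960 h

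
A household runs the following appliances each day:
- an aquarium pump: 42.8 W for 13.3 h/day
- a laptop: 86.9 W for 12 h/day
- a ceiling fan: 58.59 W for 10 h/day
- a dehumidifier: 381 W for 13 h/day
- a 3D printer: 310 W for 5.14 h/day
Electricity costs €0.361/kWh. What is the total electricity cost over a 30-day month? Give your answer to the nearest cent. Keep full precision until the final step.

aquarium pump: 42.8 W × 13.3 h × 30 d = 17,077 Wh = 17.08 kWh
laptop: 86.9 W × 12 h × 30 d = 31,284 Wh = 31.28 kWh
ceiling fan: 58.59 W × 10 h × 30 d = 17,577 Wh = 17.58 kWh
dehumidifier: 381 W × 13 h × 30 d = 148,590 Wh = 148.6 kWh
3D printer: 310 W × 5.14 h × 30 d = 47,802 Wh = 47.8 kWh
Total energy = 17.08 + 31.28 + 17.58 + 148.6 + 47.8 = 262.3 kWh
Cost = 262.3 kWh × €0.361 = €94.70

€94.70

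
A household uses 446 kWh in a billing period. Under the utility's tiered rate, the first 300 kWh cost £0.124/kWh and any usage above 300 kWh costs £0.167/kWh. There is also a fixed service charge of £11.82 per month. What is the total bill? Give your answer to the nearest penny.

£73.40

First 300 kWh × £0.124 = £37.20
Remaining 146 kWh × £0.167 = £24.38
Energy charge = £61.58; + service £11.82 = £73.40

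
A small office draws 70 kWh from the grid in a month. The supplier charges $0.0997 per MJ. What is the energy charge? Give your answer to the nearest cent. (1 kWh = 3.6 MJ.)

70 kWh × (3.6 MJ/kWh) = 252 MJ
Cost = 252 MJ × $0.0997/MJ = $25.12

$25.12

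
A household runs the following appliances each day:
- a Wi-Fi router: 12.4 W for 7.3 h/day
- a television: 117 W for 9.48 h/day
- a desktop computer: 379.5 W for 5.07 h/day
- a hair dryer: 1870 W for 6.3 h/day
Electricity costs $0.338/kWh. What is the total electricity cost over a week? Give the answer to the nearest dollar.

Wi-Fi router: 12.4 W × 7.3 h × 7 d = 634 Wh = 0.6336 kWh
television: 117 W × 9.48 h × 7 d = 7,764 Wh = 7.764 kWh
desktop computer: 379.5 W × 5.07 h × 7 d = 13,468 Wh = 13.47 kWh
hair dryer: 1870 W × 6.3 h × 7 d = 82,467 Wh = 82.47 kWh
Total energy = 0.6336 + 7.764 + 13.47 + 82.47 = 104.3 kWh
Cost = 104.3 kWh × $0.338 = $35.26 ≈ $35

$35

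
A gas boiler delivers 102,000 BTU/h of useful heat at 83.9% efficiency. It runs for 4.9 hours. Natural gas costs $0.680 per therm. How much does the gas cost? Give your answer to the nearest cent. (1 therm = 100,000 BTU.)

$4.05

Heat delivered = 102,000 BTU/h × 4.9 h = 499,800 BTU
Gas input = 499,800 / 0.839 = 595,709 BTU
= 595,709 / 100,000 = 5.957 therm
Cost = 5.957 × $0.680/therm = $4.05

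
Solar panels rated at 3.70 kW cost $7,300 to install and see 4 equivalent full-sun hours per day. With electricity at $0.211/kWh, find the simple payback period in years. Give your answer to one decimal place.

6.4 years

Daily generation = 3.70 kW × 4 h = 14.8 kWh
Annual generation = 14.8 × 365 = 5402 kWh
Annual savings = 5402 × $0.211 = $1,139.82
Payback = $7,300 / $1,139.82 = 6.4 years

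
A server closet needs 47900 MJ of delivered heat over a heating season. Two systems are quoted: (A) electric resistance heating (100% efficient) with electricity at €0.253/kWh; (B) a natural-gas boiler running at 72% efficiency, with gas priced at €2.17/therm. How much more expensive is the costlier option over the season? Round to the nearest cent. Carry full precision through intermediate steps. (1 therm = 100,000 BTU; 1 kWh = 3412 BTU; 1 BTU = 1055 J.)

Heat load = 47900 MJ = 47,900,000,000 J / 1055 = 45,402,844 BTU
Gas: input = 45,402,844 / 0.72 = 63,059,505 BTU = 630.6 therm → 630.6 × €2.17 = €1,368.39
Electric: 45,402,844 BTU / 3412 = 13,310 kWh → × €0.253 = €3,366.62
Difference = |€1,368.39 − €3,366.62| = €1,998.23

€1998.23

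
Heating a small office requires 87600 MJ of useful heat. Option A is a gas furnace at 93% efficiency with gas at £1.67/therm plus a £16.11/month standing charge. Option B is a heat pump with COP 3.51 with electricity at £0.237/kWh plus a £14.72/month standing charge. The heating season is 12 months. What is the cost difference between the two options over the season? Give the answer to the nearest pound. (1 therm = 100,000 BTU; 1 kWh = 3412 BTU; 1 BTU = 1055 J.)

£135

Heat load = 87600 MJ = 87,600,000,000 J / 1055 = 83,033,175 BTU
Gas: input = 83,033,175 / 0.93 = 89,282,984 BTU = 892.8 therm → 892.8 × £1.67 = £1,491.03; + 12 × £16.11 standing = £1,684.35
Heat pump: 83,033,175 BTU / 3412 = 24,340 kWh heat; / 3.51 = 6,933 kWh in → × £0.237 = £1,643.18; + 12 × £14.72 standing = £1,819.82
Difference = |£1,684.35 − £1,819.82| = £135.47 ≈ £135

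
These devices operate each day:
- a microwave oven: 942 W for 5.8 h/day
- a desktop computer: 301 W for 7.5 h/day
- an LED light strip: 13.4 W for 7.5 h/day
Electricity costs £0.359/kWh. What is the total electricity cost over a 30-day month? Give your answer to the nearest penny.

microwave oven: 942 W × 5.8 h × 30 d = 163,908 Wh = 163.9 kWh
desktop computer: 301 W × 7.5 h × 30 d = 67,725 Wh = 67.72 kWh
LED light strip: 13.4 W × 7.5 h × 30 d = 3,015 Wh = 3.015 kWh
Total energy = 163.9 + 67.72 + 3.015 = 234.6 kWh
Cost = 234.6 kWh × £0.359 = £84.24

£84.24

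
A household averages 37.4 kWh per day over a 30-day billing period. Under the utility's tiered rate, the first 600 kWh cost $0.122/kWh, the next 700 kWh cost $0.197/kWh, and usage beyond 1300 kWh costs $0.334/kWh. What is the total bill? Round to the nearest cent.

Usage = 37.4 kWh/day × 30 days = 1122 kWh
First 600 kWh × $0.122 = $73.20
Next 522 kWh × $0.197 = $102.83
Remaining tier: 0 kWh (not reached)
Total = $176.03

$176.03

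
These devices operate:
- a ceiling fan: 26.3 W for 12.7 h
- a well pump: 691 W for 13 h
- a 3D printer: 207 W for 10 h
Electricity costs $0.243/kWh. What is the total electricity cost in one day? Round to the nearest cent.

ceiling fan: 26.3 W × 12.7 h = 334 Wh = 0.334 kWh
well pump: 691 W × 13 h = 8,983 Wh = 8.983 kWh
3D printer: 207 W × 10 h = 2,070 Wh = 2.07 kWh
Total energy = 0.334 + 8.983 + 2.07 = 11.39 kWh
Cost = 11.39 kWh × $0.243 = $2.77

$2.77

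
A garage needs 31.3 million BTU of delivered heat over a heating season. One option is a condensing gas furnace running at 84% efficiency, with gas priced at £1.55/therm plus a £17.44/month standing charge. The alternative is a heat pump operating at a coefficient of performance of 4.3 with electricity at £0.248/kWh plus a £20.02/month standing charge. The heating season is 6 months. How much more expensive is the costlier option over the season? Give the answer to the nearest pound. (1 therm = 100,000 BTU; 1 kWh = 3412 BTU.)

Heat load = 31.3 × 10⁶ BTU = 31,300,000 BTU
Gas: input = 31,300,000 / 0.84 = 37,261,905 BTU = 372.6 therm → 372.6 × £1.55 = £577.56; + 6 × £17.44 standing = £682.20
Heat pump: 31,300,000 BTU / 3412 = 9,174 kWh heat; / 4.3 = 2,133 kWh in → × £0.248 = £529.08; + 6 × £20.02 standing = £649.20
Difference = |£682.20 − £649.20| = £33.00

£33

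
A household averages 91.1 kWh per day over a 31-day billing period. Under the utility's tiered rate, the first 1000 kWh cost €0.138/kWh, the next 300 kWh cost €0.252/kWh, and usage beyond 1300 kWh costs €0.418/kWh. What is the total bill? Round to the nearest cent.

Usage = 91.1 kWh/day × 31 days = 2824.1 kWh
First 1000 kWh × €0.138 = €138.00
Next 300 kWh × €0.252 = €75.60
Remaining 1524.1 kWh × €0.418 = €637.07
Total = €850.67

€850.67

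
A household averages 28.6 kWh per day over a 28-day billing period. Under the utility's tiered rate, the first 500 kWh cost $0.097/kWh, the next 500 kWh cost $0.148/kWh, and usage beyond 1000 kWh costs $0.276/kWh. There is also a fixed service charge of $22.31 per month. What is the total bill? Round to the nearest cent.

$115.33

Usage = 28.6 kWh/day × 28 days = 800.8 kWh
First 500 kWh × $0.097 = $48.50
Next 300.8 kWh × $0.148 = $44.52
Remaining tier: 0 kWh (not reached)
Energy charge = $93.02; + service $22.31 = $115.33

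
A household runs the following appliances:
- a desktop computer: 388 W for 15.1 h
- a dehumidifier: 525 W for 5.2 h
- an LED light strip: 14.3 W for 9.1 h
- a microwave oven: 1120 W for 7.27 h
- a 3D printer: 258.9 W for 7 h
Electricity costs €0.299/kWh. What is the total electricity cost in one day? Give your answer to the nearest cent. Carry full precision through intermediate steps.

€5.58

desktop computer: 388 W × 15.1 h = 5,859 Wh = 5.859 kWh
dehumidifier: 525 W × 5.2 h = 2,730 Wh = 2.73 kWh
LED light strip: 14.3 W × 9.1 h = 130 Wh = 0.1301 kWh
microwave oven: 1120 W × 7.27 h = 8,142 Wh = 8.142 kWh
3D printer: 258.9 W × 7 h = 1,812 Wh = 1.812 kWh
Total energy = 5.859 + 2.73 + 0.1301 + 8.142 + 1.812 = 18.67 kWh
Cost = 18.67 kWh × €0.299 = €5.58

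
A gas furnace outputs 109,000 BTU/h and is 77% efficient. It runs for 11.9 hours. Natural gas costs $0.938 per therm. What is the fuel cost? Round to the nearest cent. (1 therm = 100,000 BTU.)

$15.80

Heat delivered = 109,000 BTU/h × 11.9 h = 1,297,100 BTU
Gas input = 1,297,100 / 0.770 = 1,684,545 BTU
= 1,684,545 / 100,000 = 16.85 therm
Cost = 16.85 × $0.938/therm = $15.80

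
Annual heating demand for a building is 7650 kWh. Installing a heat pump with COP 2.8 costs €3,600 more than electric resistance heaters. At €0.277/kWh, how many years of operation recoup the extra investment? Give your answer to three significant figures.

Resistance: 7650 kWh × €0.277 = €2,119.05/yr
Heat pump: 7650 / 2.8 = 2732 kWh in → × €0.277 = €756.80/yr
Annual savings = €1,362.25
Payback = €3,600 / €1,362.25 = 2.64 years

2.64 years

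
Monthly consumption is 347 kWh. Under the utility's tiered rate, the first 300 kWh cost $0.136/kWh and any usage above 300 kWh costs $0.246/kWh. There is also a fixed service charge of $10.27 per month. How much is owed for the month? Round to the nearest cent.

$62.63

First 300 kWh × $0.136 = $40.80
Remaining 47 kWh × $0.246 = $11.56
Energy charge = $52.36; + service $10.27 = $62.63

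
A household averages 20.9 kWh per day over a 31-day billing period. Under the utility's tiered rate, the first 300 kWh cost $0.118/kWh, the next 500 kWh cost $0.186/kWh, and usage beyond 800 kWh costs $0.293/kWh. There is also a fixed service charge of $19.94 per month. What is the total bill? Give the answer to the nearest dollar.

$120

Usage = 20.9 kWh/day × 31 days = 647.9 kWh
First 300 kWh × $0.118 = $35.40
Next 347.9 kWh × $0.186 = $64.71
Remaining tier: 0 kWh (not reached)
Energy charge = $100.11; + service $19.94 = $120.05 ≈ $120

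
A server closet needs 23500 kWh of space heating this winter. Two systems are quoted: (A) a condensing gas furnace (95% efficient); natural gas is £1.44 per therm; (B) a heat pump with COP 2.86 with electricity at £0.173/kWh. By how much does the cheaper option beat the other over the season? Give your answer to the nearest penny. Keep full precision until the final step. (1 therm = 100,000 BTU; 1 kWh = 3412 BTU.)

Heat load = 23500 kWh × 3412 = 80,182,000 BTU
Gas: input = 80,182,000 / 0.95 = 84,402,105 BTU = 844 therm → 844 × £1.44 = £1,215.39
Heat pump: 80,182,000 BTU / 3412 = 23,500 kWh heat; / 2.86 = 8,217 kWh in → × £0.173 = £1,421.50
Difference = |£1,215.39 − £1,421.50| = £206.11

£206.11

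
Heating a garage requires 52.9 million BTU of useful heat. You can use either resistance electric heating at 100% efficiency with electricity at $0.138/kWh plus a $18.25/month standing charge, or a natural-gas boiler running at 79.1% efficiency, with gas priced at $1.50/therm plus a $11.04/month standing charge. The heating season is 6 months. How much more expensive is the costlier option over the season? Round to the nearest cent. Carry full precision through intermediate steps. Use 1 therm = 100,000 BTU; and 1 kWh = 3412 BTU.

$1179.67

Heat load = 52.9 × 10⁶ BTU = 52,900,000 BTU
Gas: input = 52,900,000 / 0.791 = 66,877,370 BTU = 668.8 therm → 668.8 × $1.50 = $1,003.16; + 6 × $11.04 standing = $1,069.40
Electric: 52,900,000 BTU / 3412 = 15,500 kWh → × $0.138 = $2,139.57; + 6 × $18.25 standing = $2,249.07
Difference = |$1,069.40 − $2,249.07| = $1,179.67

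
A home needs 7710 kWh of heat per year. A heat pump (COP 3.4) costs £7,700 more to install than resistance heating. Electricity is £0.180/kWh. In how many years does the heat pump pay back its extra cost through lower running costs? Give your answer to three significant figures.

7.86 years

Resistance: 7710 kWh × £0.180 = £1,387.80/yr
Heat pump: 7710 / 3.4 = 2268 kWh in → × £0.180 = £408.18/yr
Annual savings = £979.62
Payback = £7,700 / £979.62 = 7.86 years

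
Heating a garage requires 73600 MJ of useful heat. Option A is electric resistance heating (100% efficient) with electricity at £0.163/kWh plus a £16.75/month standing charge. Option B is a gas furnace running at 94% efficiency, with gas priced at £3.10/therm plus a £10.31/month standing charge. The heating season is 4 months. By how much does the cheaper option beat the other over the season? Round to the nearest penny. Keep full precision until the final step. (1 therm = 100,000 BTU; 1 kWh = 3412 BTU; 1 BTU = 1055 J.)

£1057.82

Heat load = 73600 MJ = 73,600,000,000 J / 1055 = 69,763,033 BTU
Gas: input = 69,763,033 / 0.94 = 74,215,993 BTU = 742.2 therm → 742.2 × £3.10 = £2,300.70; + 4 × £10.31 standing = £2,341.94
Electric: 69,763,033 BTU / 3412 = 20,450 kWh → × £0.163 = £3,332.76; + 4 × £16.75 standing = £3,399.76
Difference = |£2,341.94 − £3,399.76| = £1,057.82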